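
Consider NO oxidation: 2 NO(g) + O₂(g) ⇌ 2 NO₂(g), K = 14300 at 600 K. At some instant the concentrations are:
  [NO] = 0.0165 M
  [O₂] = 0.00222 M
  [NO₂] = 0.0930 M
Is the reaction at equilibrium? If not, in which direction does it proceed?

no net change (already at equilibrium)

Q = [NO₂]² / ([NO]²·[O₂]) = (0.0930)² / ((0.0165)²·(0.00222)) = 14300
Q = 14300 = K, so the system is already at equilibrium.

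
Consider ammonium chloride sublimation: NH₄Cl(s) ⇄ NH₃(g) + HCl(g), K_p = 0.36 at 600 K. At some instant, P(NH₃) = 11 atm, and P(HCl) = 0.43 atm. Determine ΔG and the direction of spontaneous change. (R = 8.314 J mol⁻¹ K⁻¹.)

ΔG = 12.8 kJ/mol; the forward reaction is non-spontaneous

(NH₄Cl is a pure solid — omitted from Q_p.)
Q_p = P(NH₃)·P(HCl) = (11)·(0.43) = 4.73
ΔG = RT ln(Q_p/K_p) = (8.314 J mol⁻¹ K⁻¹)(600 K) × ln(4.73/0.36)
   = (4.988 kJ/mol)(2.576) = 12.8 kJ/mol
ΔG > 0, so the forward reaction is non-spontaneous (proceeds in reverse).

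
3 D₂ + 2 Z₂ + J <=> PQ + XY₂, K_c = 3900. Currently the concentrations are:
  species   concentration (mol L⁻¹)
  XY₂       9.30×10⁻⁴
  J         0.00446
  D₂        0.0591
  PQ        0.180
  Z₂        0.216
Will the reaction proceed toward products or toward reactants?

Q_c = [PQ]·[XY₂] / ([D₂]³·[Z₂]²·[J]) = (0.180)·(9.30×10⁻⁴) / ((0.0591)³·(0.216)²·(0.00446)) = 3900
Q_c = 3900 = K_c, so the system is already at equilibrium.

neither direction; the system is at equilibrium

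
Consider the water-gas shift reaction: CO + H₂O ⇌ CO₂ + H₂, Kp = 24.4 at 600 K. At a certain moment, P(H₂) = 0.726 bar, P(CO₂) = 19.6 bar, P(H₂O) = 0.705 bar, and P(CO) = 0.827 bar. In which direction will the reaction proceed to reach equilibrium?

no net change (already at equilibrium)

Qp = P(CO₂)·P(H₂) / (P(CO)·P(H₂O)) = (19.6)·(0.726) / ((0.827)·(0.705)) = 24.4
Qp = 24.4 = Kp, so the system is already at equilibrium.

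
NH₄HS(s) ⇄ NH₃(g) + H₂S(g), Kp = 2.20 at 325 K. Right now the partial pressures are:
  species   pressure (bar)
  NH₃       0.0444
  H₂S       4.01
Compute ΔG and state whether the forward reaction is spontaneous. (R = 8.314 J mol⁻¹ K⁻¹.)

ΔG = -6.79 kJ/mol; the forward reaction is spontaneous

(NH₄HS is a pure solid — omitted from Qp.)
Qp = P(NH₃)·P(H₂S) = (0.0444)·(4.01) = 0.178
ΔG = RT ln(Qp/Kp) = (8.314 J mol⁻¹ K⁻¹)(325 K) × ln(0.178/2.20)
   = (2.702 kJ/mol)(-2.514) = -6.79 kJ/mol
ΔG < 0, so the forward reaction is spontaneous (proceeds forward).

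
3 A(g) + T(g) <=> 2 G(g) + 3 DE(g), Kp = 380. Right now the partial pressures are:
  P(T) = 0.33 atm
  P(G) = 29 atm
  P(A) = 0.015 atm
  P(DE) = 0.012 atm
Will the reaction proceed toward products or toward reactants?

Qp = P(G)²·P(DE)³ / (P(A)³·P(T)) = (29)²·(0.012)³ / ((0.015)³·(0.33)) = 1300
Qp = 1300 > Kp = 380, so the reverse reaction proceeds.

toward reactants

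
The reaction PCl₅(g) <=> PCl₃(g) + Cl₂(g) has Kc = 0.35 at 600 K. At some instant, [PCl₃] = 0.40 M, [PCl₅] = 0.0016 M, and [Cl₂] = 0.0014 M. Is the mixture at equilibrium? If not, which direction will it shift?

yes, at equilibrium

Qc = [PCl₃]·[Cl₂] / [PCl₅] = (0.40)·(0.0014) / (0.0016) = 0.35
Qc = 0.35 = Kc; the system is at equilibrium.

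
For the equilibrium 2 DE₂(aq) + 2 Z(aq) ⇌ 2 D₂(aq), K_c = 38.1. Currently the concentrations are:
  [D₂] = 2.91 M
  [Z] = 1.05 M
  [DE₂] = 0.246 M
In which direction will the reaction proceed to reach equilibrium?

Q_c = [D₂]² / ([DE₂]²·[Z]²) = (2.91)² / ((0.246)²·(1.05)²) = 127
Q_c = 127 > K_c = 38.1, so the reverse reaction proceeds.

toward reactants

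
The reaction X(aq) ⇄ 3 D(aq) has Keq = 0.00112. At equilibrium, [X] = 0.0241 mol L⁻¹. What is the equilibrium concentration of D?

At equilibrium, Keq = [D]³ / [X] = 0.00112.
([D])³ / (0.0241) = 0.00112
[D]³ = 2.70×10⁻⁵ ⇒ [D] = 0.0300 mol L⁻¹

[D] = 0.0300 mol L⁻¹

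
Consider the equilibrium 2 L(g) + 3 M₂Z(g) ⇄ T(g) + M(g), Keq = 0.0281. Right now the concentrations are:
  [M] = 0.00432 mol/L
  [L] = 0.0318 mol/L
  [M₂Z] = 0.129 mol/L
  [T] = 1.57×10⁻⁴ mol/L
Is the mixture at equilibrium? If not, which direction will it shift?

Q = [T]·[M] / ([L]²·[M₂Z]³) = (1.57×10⁻⁴)·(0.00432) / ((0.0318)²·(0.129)³) = 0.312
Q = 0.312 > Keq = 0.0281: net reverse reaction.

no; Q > K, reaction proceeds in reverse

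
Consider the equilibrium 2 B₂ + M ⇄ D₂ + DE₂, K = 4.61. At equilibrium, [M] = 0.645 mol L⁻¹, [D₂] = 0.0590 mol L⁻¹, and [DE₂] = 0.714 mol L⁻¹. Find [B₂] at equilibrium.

[B₂] = 0.119 mol L⁻¹

At equilibrium, K = [D₂]·[DE₂] / ([B₂]²·[M]) = 4.61.
(0.0590)·(0.714) / (([B₂])²·(0.645)) = 4.61
[B₂]² = 0.0142 ⇒ [B₂] = 0.119 mol L⁻¹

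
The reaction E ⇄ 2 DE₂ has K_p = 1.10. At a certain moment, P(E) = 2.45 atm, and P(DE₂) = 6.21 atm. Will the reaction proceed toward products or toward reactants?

in the reverse direction

Q_p = P(DE₂)² / P(E) = (6.21)² / (2.45) = 15.7
Q_p = 15.7 > K_p = 1.10, so the reverse reaction proceeds.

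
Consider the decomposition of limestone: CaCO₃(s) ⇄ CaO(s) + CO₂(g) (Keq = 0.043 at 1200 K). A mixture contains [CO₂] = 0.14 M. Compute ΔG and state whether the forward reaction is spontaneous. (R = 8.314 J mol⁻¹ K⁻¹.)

(CaCO₃, CaO are pure solids — omitted from Q.)
Q = [CO₂] = 0.140
ΔG = RT ln(Q/Keq) = (8.314 J mol⁻¹ K⁻¹)(1200 K) × ln(0.140/0.043)
   = (9.977 kJ/mol)(1.180) = 11.8 kJ/mol
ΔG > 0, so the forward reaction is non-spontaneous (proceeds in reverse).

ΔG = 11.8 kJ/mol; the forward reaction is non-spontaneous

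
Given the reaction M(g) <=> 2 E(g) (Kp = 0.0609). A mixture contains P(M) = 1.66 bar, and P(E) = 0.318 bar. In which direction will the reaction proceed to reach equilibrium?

no net change (already at equilibrium)

Qp = P(E)² / P(M) = (0.318)² / (1.66) = 0.0609
Qp = 0.0609 = Kp, so the system is already at equilibrium.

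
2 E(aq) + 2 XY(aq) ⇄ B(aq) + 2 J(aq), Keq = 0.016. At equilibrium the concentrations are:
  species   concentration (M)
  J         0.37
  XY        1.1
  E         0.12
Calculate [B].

[B] = 0.0020 M

At equilibrium, Keq = [B]·[J]² / ([E]²·[XY]²) = 0.016.
([B])·(0.37)² / ((0.12)²·(1.1)²) = 0.016
[B] = 0.00204 = 0.0020 M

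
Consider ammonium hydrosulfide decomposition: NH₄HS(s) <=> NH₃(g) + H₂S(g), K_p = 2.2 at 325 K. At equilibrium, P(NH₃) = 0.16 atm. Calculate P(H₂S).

P(H₂S) = 14 atm

(NH₄HS is a pure solid — omitted from K_p.)
At equilibrium, K_p = P(NH₃)·P(H₂S) = 2.2.
(0.16)·(P(H₂S)) = 2.2
P(H₂S) = 13.7 = 14 atm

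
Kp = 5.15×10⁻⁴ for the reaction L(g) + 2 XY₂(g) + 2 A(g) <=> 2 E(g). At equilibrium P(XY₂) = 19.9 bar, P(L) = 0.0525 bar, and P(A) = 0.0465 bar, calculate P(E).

P(E) = 0.00481 bar

At equilibrium, Kp = P(E)² / (P(L)·P(XY₂)²·P(A)²) = 5.15×10⁻⁴.
(P(E))² / ((0.0525)·(19.9)²·(0.0465)²) = 5.15×10⁻⁴
P(E)² = 2.32×10⁻⁵ ⇒ P(E) = 0.00481 bar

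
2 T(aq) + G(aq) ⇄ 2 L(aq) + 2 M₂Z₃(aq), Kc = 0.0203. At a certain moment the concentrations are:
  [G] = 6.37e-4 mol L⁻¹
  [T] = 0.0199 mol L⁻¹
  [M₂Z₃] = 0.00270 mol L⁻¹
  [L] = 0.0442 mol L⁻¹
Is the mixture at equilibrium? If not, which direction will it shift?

Qc = [L]²·[M₂Z₃]² / ([T]²·[G]) = (0.0442)²·(0.00270)² / ((0.0199)²·(6.37e-4)) = 0.0565
Qc = 0.0565 > Kc = 0.0203: net reverse reaction.

no; Q > K, reaction proceeds in reverse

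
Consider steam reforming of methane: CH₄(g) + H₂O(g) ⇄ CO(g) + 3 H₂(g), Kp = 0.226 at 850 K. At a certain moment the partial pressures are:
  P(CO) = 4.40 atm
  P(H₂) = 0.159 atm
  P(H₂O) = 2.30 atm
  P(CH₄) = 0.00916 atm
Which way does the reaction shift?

Qp = P(CO)·P(H₂)³ / (P(CH₄)·P(H₂O)) = (4.40)·(0.159)³ / ((0.00916)·(2.30)) = 0.840
Qp = 0.840 > Kp = 0.226, so the reverse reaction proceeds.

to the left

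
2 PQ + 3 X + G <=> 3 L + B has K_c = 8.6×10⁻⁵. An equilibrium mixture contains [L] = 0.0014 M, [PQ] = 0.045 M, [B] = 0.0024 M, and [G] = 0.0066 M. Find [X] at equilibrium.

[X] = 0.18 M

At equilibrium, K_c = [L]³·[B] / ([PQ]²·[X]³·[G]) = 8.6×10⁻⁵.
(0.0014)³·(0.0024) / ((0.045)²·([X])³·(0.0066)) = 8.6×10⁻⁵
[X]³ = 0.00573 ⇒ [X] = 0.18 M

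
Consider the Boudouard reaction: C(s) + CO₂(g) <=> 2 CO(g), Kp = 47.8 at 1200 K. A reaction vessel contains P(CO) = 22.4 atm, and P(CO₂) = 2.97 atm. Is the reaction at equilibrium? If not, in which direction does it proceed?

in the reverse direction

(C is a pure solid — omitted from Qp.)
Qp = P(CO)² / P(CO₂) = (22.4)² / (2.97) = 169
Qp = 169 > Kp = 47.8, so the reverse reaction proceeds.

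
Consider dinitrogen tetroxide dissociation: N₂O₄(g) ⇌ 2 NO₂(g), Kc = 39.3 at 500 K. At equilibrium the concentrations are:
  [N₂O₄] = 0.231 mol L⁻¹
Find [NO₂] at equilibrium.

At equilibrium, Kc = [NO₂]² / [N₂O₄] = 39.3.
([NO₂])² / (0.231) = 39.3
[NO₂]² = 9.08 ⇒ [NO₂] = 3.01 mol L⁻¹

[NO₂] = 3.01 mol L⁻¹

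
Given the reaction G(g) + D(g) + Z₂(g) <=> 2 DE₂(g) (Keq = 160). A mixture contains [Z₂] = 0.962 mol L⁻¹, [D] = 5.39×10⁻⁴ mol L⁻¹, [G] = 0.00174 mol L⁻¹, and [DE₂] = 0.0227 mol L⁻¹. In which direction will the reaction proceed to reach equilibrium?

to the left

Q = [DE₂]² / ([G]·[D]·[Z₂]) = (0.0227)² / ((0.00174)·(5.39×10⁻⁴)·(0.962)) = 571
Q = 571 > Keq = 160, so the reverse reaction proceeds.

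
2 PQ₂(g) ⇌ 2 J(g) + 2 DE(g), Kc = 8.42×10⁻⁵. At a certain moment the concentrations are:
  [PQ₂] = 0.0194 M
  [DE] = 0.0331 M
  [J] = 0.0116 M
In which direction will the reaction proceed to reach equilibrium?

Qc = [J]²·[DE]² / [PQ₂]² = (0.0116)²·(0.0331)² / (0.0194)² = 3.92×10⁻⁴
Qc = 3.92×10⁻⁴ > Kc = 8.42×10⁻⁵, so the reverse reaction proceeds.

reverse (toward reactants)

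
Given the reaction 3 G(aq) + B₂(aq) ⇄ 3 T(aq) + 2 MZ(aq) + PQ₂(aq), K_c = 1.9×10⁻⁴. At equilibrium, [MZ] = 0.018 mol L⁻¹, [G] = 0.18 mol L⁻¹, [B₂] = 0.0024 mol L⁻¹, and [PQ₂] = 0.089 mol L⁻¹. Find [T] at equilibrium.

[T] = 0.045 mol L⁻¹

At equilibrium, K_c = [T]³·[MZ]²·[PQ₂] / ([G]³·[B₂]) = 1.9×10⁻⁴.
([T])³·(0.018)²·(0.089) / ((0.18)³·(0.0024)) = 1.9×10⁻⁴
[T]³ = 9.22×10⁻⁵ ⇒ [T] = 0.045 mol L⁻¹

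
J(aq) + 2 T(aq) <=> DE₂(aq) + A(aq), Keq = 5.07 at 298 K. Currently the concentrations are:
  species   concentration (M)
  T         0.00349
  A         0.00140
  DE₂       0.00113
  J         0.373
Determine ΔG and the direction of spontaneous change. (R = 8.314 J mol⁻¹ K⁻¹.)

ΔG = -6.64 kJ/mol; the forward reaction is spontaneous

Q = [DE₂]·[A] / ([J]·[T]²) = (0.00113)·(0.00140) / ((0.373)·(0.00349)²) = 0.348
ΔG = RT ln(Q/Keq) = (8.314 J mol⁻¹ K⁻¹)(298 K) × ln(0.348/5.07)
   = (2.478 kJ/mol)(-2.679) = -6.64 kJ/mol
ΔG < 0, so the forward reaction is spontaneous (proceeds forward).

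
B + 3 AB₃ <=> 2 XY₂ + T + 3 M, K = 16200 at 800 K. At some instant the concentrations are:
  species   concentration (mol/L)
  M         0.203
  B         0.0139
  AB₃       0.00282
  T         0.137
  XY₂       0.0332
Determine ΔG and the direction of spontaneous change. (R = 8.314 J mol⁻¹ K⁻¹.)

ΔG = -9.22 kJ/mol; the forward reaction is spontaneous

Q = [XY₂]²·[T]·[M]³ / ([B]·[AB₃]³) = (0.0332)²·(0.137)·(0.203)³ / ((0.0139)·(0.00282)³) = 4050
ΔG = RT ln(Q/K) = (8.314 J mol⁻¹ K⁻¹)(800 K) × ln(4050/16200)
   = (6.651 kJ/mol)(-1.386) = -9.22 kJ/mol
ΔG < 0, so the forward reaction is spontaneous (proceeds forward).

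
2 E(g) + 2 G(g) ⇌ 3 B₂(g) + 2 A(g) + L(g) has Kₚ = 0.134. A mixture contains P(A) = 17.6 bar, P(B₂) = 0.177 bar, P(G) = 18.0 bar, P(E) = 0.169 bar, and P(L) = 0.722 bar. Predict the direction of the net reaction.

no net change (already at equilibrium)

Qₚ = P(B₂)³·P(A)²·P(L) / (P(E)²·P(G)²) = (0.177)³·(17.6)²·(0.722) / ((0.169)²·(18.0)²) = 0.134
Qₚ = 0.134 = Kₚ, so the system is already at equilibrium.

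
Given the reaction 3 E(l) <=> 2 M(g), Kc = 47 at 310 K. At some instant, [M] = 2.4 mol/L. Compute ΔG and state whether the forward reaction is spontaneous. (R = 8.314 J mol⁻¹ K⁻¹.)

ΔG = -5.41 kJ/mol; the forward reaction is spontaneous

(E is a pure liquid — omitted from Qc.)
Qc = [M]² = (2.4)² = 5.76
ΔG = RT ln(Qc/Kc) = (8.314 J mol⁻¹ K⁻¹)(310 K) × ln(5.76/47)
   = (2.577 kJ/mol)(-2.099) = -5.41 kJ/mol
ΔG < 0, so the forward reaction is spontaneous (proceeds forward).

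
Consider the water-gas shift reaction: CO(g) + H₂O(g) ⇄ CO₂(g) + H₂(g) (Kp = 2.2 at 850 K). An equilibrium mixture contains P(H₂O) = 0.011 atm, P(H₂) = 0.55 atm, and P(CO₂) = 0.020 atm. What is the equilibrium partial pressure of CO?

At equilibrium, Kp = P(CO₂)·P(H₂) / (P(CO)·P(H₂O)) = 2.2.
(0.020)·(0.55) / ((P(CO))·(0.011)) = 2.2
P(CO) = 0.455 = 0.45 atm

P(CO) = 0.45 atm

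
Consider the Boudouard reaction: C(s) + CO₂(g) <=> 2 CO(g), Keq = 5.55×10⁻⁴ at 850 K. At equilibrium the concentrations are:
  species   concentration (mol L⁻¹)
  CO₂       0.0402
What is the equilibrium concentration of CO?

[CO] = 0.00472 mol L⁻¹

(C is a pure solid — omitted from Keq.)
At equilibrium, Keq = [CO]² / [CO₂] = 5.55×10⁻⁴.
([CO])² / (0.0402) = 5.55×10⁻⁴
[CO]² = 2.23×10⁻⁵ ⇒ [CO] = 0.00472 mol L⁻¹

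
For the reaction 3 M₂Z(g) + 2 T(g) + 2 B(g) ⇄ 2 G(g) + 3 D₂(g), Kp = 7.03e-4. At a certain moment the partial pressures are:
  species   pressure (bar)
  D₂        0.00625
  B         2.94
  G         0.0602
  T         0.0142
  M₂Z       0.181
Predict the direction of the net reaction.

Qp = P(G)²·P(D₂)³ / (P(M₂Z)³·P(T)²·P(B)²) = (0.0602)²·(0.00625)³ / ((0.181)³·(0.0142)²·(2.94)²) = 8.56e-5
Qp = 8.56e-5 < Kp = 7.03e-4, so the forward reaction proceeds.

in the forward direction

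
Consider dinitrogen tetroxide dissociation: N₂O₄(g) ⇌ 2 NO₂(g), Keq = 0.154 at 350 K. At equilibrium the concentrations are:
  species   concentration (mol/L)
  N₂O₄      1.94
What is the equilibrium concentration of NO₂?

At equilibrium, Keq = [NO₂]² / [N₂O₄] = 0.154.
([NO₂])² / (1.94) = 0.154
[NO₂]² = 0.299 ⇒ [NO₂] = 0.547 mol/L

[NO₂] = 0.547 mol/L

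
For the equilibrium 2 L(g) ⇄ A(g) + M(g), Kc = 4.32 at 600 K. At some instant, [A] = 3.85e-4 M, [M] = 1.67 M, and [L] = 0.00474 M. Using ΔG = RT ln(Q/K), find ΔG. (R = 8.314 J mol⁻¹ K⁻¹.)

ΔG = 9.43 kJ/mol

Qc = [A]·[M] / [L]² = (3.85e-4)·(1.67) / (0.00474)² = 28.6
ΔG = RT ln(Qc/Kc) = (8.314 J mol⁻¹ K⁻¹)(600 K) × ln(28.6/4.32)
   = (4.988 kJ/mol)(1.890) = 9.43 kJ/mol
ΔG > 0, so the forward reaction is non-spontaneous (proceeds in reverse).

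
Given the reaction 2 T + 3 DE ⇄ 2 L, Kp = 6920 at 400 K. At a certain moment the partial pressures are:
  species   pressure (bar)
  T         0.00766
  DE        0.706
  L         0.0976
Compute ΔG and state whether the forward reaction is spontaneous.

ΔG = -9.01 kJ/mol; the forward reaction is spontaneous

Qp = P(L)² / (P(T)²·P(DE)³) = (0.0976)² / ((0.00766)²·(0.706)³) = 461
ΔG = RT ln(Qp/Kp) = (8.314 J mol⁻¹ K⁻¹)(400 K) × ln(461/6920)
   = (3.326 kJ/mol)(-2.709) = -9.01 kJ/mol
ΔG < 0, so the forward reaction is spontaneous (proceeds forward).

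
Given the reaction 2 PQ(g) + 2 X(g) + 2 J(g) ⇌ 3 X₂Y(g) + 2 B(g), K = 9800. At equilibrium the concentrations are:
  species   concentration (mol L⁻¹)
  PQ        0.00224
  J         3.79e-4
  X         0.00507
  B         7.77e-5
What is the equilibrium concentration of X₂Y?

At equilibrium, K = [X₂Y]³·[B]² / ([PQ]²·[X]²·[J]²) = 9800.
([X₂Y])³·(7.77e-5)² / ((0.00224)²·(0.00507)²·(3.79e-4)²) = 9800
[X₂Y]³ = 3.01e-5 ⇒ [X₂Y] = 0.0311 mol L⁻¹

[X₂Y] = 0.0311 mol L⁻¹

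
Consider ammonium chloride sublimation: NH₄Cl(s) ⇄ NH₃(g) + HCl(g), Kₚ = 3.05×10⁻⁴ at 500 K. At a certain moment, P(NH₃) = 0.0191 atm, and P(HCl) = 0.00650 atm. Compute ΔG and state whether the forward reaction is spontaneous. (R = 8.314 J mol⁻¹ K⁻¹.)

ΔG = -3.74 kJ/mol; the forward reaction is spontaneous

(NH₄Cl is a pure solid — omitted from Qₚ.)
Qₚ = P(NH₃)·P(HCl) = (0.0191)·(0.00650) = 1.24×10⁻⁴
ΔG = RT ln(Qₚ/Kₚ) = (8.314 J mol⁻¹ K⁻¹)(500 K) × ln(1.24×10⁻⁴/3.05×10⁻⁴)
   = (4.157 kJ/mol)(-0.9000) = -3.74 kJ/mol
ΔG < 0, so the forward reaction is spontaneous (proceeds forward).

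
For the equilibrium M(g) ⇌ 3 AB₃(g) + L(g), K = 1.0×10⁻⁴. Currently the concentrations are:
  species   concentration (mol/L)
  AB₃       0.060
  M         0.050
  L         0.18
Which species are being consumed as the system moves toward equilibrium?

AB₃, L (products)

Q = [AB₃]³·[L] / [M] = (0.060)³·(0.18) / (0.050) = 7.8×10⁻⁴
Q = 7.8×10⁻⁴ > K = 1.0×10⁻⁴: net reverse reaction.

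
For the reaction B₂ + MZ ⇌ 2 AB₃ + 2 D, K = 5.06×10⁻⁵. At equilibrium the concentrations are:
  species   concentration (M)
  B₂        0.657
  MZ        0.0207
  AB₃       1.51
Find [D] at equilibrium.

[D] = 5.49×10⁻⁴ M

At equilibrium, K = [AB₃]²·[D]² / ([B₂]·[MZ]) = 5.06×10⁻⁵.
(1.51)²·([D])² / ((0.657)·(0.0207)) = 5.06×10⁻⁵
[D]² = 3.02×10⁻⁷ ⇒ [D] = 5.49×10⁻⁴ M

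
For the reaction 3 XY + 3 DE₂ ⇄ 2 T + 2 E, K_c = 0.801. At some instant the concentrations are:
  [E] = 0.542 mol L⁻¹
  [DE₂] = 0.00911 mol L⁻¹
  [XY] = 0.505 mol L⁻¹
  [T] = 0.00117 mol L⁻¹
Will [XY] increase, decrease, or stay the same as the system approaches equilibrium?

increase

Q_c = [T]²·[E]² / ([XY]³·[DE₂]³) = (0.00117)²·(0.542)² / ((0.505)³·(0.00911)³) = 4.13
Q_c = 4.13 > K_c = 0.801: net reverse reaction.
XY is a reactant, so it increases.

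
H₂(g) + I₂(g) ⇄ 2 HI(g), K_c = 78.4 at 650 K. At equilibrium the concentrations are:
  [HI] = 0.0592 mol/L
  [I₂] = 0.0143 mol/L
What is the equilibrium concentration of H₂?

At equilibrium, K_c = [HI]² / ([H₂]·[I₂]) = 78.4.
(0.0592)² / (([H₂])·(0.0143)) = 78.4
[H₂] = 0.00313 mol/L

[H₂] = 0.00313 mol/L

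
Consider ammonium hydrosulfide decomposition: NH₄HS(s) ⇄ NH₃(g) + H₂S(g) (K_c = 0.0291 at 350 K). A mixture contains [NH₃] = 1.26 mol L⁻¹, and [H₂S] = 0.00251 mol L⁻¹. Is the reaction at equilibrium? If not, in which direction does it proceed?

toward products

(NH₄HS is a pure solid — omitted from Q_c.)
Q_c = [NH₃]·[H₂S] = (1.26)·(0.00251) = 0.00316
Q_c = 0.00316 < K_c = 0.0291, so the forward reaction proceeds.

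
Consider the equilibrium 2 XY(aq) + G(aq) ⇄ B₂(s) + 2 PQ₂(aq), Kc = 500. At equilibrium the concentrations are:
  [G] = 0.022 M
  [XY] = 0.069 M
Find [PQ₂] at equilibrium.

(B₂ is a pure solid — omitted from Kc.)
At equilibrium, Kc = [PQ₂]² / ([XY]²·[G]) = 500.
([PQ₂])² / ((0.069)²·(0.022)) = 500
[PQ₂]² = 0.0524 ⇒ [PQ₂] = 0.23 M

[PQ₂] = 0.23 M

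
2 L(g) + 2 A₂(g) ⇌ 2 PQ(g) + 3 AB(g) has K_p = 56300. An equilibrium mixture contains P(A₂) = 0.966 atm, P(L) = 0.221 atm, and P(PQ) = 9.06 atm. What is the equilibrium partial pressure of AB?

At equilibrium, K_p = P(PQ)²·P(AB)³ / (P(L)²·P(A₂)²) = 56300.
(9.06)²·(P(AB))³ / ((0.221)²·(0.966)²) = 56300
P(AB)³ = 31.3 ⇒ P(AB) = 3.15 atm

P(AB) = 3.15 atm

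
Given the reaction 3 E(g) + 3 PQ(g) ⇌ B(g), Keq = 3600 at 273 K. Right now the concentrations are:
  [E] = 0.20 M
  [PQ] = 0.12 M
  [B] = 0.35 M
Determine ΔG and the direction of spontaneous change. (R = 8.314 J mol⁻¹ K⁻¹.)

ΔG = 4.43 kJ/mol; the forward reaction is non-spontaneous

Q = [B] / ([E]³·[PQ]³) = (0.35) / ((0.20)³·(0.12)³) = 25300
ΔG = RT ln(Q/Keq) = (8.314 J mol⁻¹ K⁻¹)(273 K) × ln(25300/3600)
   = (2.270 kJ/mol)(1.950) = 4.43 kJ/mol
ΔG > 0, so the forward reaction is non-spontaneous (proceeds in reverse).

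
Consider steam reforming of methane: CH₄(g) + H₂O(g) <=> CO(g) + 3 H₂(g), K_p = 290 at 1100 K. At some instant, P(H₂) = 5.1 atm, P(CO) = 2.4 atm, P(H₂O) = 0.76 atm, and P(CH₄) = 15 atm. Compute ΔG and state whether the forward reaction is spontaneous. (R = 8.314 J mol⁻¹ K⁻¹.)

Q_p = P(CO)·P(H₂)³ / (P(CH₄)·P(H₂O)) = (2.4)·(5.1)³ / ((15)·(0.76)) = 27.9
ΔG = RT ln(Q_p/K_p) = (8.314 J mol⁻¹ K⁻¹)(1100 K) × ln(27.9/290)
   = (9.145 kJ/mol)(-2.341) = -21.4 kJ/mol
ΔG < 0, so the forward reaction is spontaneous (proceeds forward).

ΔG = -21.4 kJ/mol; the forward reaction is spontaneous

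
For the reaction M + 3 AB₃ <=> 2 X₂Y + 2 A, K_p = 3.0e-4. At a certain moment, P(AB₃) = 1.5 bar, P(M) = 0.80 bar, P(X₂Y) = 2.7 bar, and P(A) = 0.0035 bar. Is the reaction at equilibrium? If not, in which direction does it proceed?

toward products

Q_p = P(X₂Y)²·P(A)² / (P(M)·P(AB₃)³) = (2.7)²·(0.0035)² / ((0.80)·(1.5)³) = 3.3e-5
Q_p = 3.3e-5 < K_p = 3.0e-4, so the forward reaction proceeds.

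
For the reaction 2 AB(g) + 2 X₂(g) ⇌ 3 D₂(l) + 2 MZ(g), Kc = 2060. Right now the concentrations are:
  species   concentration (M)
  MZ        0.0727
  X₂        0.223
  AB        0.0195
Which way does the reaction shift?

forward (toward products)

(D₂ is a pure liquid — omitted from Qc.)
Qc = [MZ]² / ([AB]²·[X₂]²) = (0.0727)² / ((0.0195)²·(0.223)²) = 280
Qc = 280 < Kc = 2060, so the forward reaction proceeds.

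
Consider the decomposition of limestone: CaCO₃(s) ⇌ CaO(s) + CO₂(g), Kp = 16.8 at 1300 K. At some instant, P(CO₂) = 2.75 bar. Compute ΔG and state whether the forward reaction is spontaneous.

(CaCO₃, CaO are pure solids — omitted from Qp.)
Qp = P(CO₂) = 2.75
ΔG = RT ln(Qp/Kp) = (8.314 J mol⁻¹ K⁻¹)(1300 K) × ln(2.75/16.8)
   = (10.81 kJ/mol)(-1.810) = -19.6 kJ/mol
ΔG < 0, so the forward reaction is spontaneous (proceeds forward).

ΔG = -19.6 kJ/mol; the forward reaction is spontaneous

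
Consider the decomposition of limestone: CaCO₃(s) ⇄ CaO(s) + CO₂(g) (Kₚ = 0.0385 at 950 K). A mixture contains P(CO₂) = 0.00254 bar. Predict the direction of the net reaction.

toward products

(CaCO₃, CaO are pure solids — omitted from Qₚ.)
Qₚ = P(CO₂) = 0.00254
Qₚ = 0.00254 < Kₚ = 0.0385, so the forward reaction proceeds.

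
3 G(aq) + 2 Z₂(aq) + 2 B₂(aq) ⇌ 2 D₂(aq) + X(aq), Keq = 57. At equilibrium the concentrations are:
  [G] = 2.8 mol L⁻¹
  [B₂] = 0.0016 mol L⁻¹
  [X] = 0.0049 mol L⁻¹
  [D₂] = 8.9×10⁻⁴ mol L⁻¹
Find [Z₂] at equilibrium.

[Z₂] = 0.0011 mol L⁻¹

At equilibrium, Keq = [D₂]²·[X] / ([G]³·[Z₂]²·[B₂]²) = 57.
(8.9×10⁻⁴)²·(0.0049) / ((2.8)³·([Z₂])²·(0.0016)²) = 57
[Z₂]² = 1.21×10⁻⁶ ⇒ [Z₂] = 0.0011 mol L⁻¹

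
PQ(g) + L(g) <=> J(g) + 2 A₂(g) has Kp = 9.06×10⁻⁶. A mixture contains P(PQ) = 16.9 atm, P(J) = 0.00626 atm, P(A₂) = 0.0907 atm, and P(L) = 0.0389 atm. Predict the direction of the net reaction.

Qp = P(J)·P(A₂)² / (P(PQ)·P(L)) = (0.00626)·(0.0907)² / ((16.9)·(0.0389)) = 7.83×10⁻⁵
Qp = 7.83×10⁻⁵ > Kp = 9.06×10⁻⁶, so the reverse reaction proceeds.

in the reverse direction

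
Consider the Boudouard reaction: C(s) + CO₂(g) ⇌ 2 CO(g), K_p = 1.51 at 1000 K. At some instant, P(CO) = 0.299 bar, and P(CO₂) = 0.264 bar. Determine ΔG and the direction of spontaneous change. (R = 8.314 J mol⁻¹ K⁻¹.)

ΔG = -12.4 kJ/mol; the forward reaction is spontaneous

(C is a pure solid — omitted from Q_p.)
Q_p = P(CO)² / P(CO₂) = (0.299)² / (0.264) = 0.339
ΔG = RT ln(Q_p/K_p) = (8.314 J mol⁻¹ K⁻¹)(1000 K) × ln(0.339/1.51)
   = (8.314 kJ/mol)(-1.494) = -12.4 kJ/mol
ΔG < 0, so the forward reaction is spontaneous (proceeds forward).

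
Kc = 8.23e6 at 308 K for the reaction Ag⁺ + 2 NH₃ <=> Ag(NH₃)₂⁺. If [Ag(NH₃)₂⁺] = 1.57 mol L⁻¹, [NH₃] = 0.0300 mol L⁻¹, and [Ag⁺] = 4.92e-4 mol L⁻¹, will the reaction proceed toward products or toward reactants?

Qc = [Ag(NH₃)₂⁺] / ([Ag⁺]·[NH₃]²) = (1.57) / ((4.92e-4)·(0.0300)²) = 3.55e6
Qc = 3.55e6 < Kc = 8.23e6, so the forward reaction proceeds.

to the right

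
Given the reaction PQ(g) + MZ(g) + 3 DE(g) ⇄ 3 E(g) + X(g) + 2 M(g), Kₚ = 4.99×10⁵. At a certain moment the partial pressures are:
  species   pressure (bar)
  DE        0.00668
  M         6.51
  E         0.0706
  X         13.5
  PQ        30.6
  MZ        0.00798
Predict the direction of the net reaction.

in the reverse direction

Qₚ = P(E)³·P(X)·P(M)² / (P(PQ)·P(MZ)·P(DE)³) = (0.0706)³·(13.5)·(6.51)² / ((30.6)·(0.00798)·(0.00668)³) = 2.77×10⁶
Qₚ = 2.77×10⁶ > Kₚ = 4.99×10⁵, so the reverse reaction proceeds.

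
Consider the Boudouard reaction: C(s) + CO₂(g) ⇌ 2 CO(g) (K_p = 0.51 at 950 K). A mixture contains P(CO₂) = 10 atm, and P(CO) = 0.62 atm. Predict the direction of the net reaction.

(C is a pure solid — omitted from Q_p.)
Q_p = P(CO)² / P(CO₂) = (0.62)² / (10) = 0.038
Q_p = 0.038 < K_p = 0.51, so the forward reaction proceeds.

toward products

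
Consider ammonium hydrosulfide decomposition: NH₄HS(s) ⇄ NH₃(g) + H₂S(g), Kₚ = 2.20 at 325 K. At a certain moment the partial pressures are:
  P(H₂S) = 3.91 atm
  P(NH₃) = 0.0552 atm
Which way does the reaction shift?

forward (toward products)

(NH₄HS is a pure solid — omitted from Qₚ.)
Qₚ = P(NH₃)·P(H₂S) = (0.0552)·(3.91) = 0.216
Qₚ = 0.216 < Kₚ = 2.20, so the forward reaction proceeds.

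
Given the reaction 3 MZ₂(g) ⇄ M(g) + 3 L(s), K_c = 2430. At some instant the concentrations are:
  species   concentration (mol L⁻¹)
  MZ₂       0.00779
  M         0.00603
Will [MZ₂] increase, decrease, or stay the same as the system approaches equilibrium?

(L is a pure solid — omitted from Q_c.)
Q_c = [M] / [MZ₂]³ = (0.00603) / (0.00779)³ = 12800
Q_c = 12800 > K_c = 2430: net reverse reaction.
MZ₂ is a reactant, so it increases.

increase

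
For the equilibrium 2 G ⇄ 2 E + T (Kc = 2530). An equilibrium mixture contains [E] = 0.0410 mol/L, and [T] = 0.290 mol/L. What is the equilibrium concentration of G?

[G] = 4.39×10⁻⁴ mol/L

At equilibrium, Kc = [E]²·[T] / [G]² = 2530.
(0.0410)²·(0.290) / ([G])² = 2530
[G]² = 1.93×10⁻⁷ ⇒ [G] = 4.39×10⁻⁴ mol/L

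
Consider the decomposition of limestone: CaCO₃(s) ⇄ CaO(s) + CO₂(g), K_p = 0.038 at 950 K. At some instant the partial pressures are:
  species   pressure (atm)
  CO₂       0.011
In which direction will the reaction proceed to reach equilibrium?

toward products

(CaCO₃, CaO are pure solids — omitted from Q_p.)
Q_p = P(CO₂) = 0.011
Q_p = 0.011 < K_p = 0.038, so the forward reaction proceeds.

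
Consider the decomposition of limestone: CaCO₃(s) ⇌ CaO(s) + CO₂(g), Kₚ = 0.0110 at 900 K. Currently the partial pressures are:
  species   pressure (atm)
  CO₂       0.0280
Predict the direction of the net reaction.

(CaCO₃, CaO are pure solids — omitted from Qₚ.)
Qₚ = P(CO₂) = 0.0280
Qₚ = 0.0280 > Kₚ = 0.0110, so the reverse reaction proceeds.

to the left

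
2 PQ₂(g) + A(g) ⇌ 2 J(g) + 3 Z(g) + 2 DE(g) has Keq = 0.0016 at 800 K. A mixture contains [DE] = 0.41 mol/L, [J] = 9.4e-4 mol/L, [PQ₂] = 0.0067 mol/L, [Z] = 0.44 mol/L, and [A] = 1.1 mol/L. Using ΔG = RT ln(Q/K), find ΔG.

ΔG = -12.2 kJ/mol

Q = [J]²·[Z]³·[DE]² / ([PQ₂]²·[A]) = (9.4e-4)²·(0.44)³·(0.41)² / ((0.0067)²·(1.1)) = 2.56e-4
ΔG = RT ln(Q/Keq) = (8.314 J mol⁻¹ K⁻¹)(800 K) × ln(2.56e-4/0.0016)
   = (6.651 kJ/mol)(-1.833) = -12.2 kJ/mol
ΔG < 0, so the forward reaction is spontaneous (proceeds forward).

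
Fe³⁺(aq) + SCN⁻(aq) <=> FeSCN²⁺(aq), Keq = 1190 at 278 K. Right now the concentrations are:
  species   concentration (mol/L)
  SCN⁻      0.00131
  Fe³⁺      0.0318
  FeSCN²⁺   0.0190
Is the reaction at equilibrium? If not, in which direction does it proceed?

Q = [FeSCN²⁺] / ([Fe³⁺]·[SCN⁻]) = (0.0190) / ((0.0318)·(0.00131)) = 456
Q = 456 < Keq = 1190, so the forward reaction proceeds.

forward (toward products)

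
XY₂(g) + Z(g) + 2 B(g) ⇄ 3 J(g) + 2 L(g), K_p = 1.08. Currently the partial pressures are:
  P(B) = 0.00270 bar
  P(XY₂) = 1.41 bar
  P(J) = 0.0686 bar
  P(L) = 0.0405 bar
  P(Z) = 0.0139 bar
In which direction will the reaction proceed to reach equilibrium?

to the left

Q_p = P(J)³·P(L)² / (P(XY₂)·P(Z)·P(B)²) = (0.0686)³·(0.0405)² / ((1.41)·(0.0139)·(0.00270)²) = 3.71
Q_p = 3.71 > K_p = 1.08, so the reverse reaction proceeds.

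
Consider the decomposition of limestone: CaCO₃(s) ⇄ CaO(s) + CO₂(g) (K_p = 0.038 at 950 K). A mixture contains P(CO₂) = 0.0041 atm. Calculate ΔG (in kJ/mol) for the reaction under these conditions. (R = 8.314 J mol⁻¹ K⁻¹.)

(CaCO₃, CaO are pure solids — omitted from Q_p.)
Q_p = P(CO₂) = 0.00410
ΔG = RT ln(Q_p/K_p) = (8.314 J mol⁻¹ K⁻¹)(950 K) × ln(0.00410/0.038)
   = (7.898 kJ/mol)(-2.227) = -17.6 kJ/mol
ΔG < 0, so the forward reaction is spontaneous (proceeds forward).

ΔG = -17.6 kJ/mol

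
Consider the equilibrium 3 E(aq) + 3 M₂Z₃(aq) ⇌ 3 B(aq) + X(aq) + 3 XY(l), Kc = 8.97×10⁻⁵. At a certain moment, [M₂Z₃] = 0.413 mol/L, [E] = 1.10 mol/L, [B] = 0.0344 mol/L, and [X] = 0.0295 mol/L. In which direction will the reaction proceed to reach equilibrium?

(XY is a pure liquid — omitted from Qc.)
Qc = [B]³·[X] / ([E]³·[M₂Z₃]³) = (0.0344)³·(0.0295) / ((1.10)³·(0.413)³) = 1.28×10⁻⁵
Qc = 1.28×10⁻⁵ < Kc = 8.97×10⁻⁵, so the forward reaction proceeds.

in the forward direction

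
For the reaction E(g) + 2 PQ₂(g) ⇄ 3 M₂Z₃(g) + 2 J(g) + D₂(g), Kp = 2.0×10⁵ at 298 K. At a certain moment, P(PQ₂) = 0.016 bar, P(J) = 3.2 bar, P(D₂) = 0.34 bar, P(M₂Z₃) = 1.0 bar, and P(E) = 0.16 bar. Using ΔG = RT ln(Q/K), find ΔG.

ΔG = -2.12 kJ/mol

Qp = P(M₂Z₃)³·P(J)²·P(D₂) / (P(E)·P(PQ₂)²) = (1.0)³·(3.2)²·(0.34) / ((0.16)·(0.016)²) = 85000
ΔG = RT ln(Qp/Kp) = (8.314 J mol⁻¹ K⁻¹)(298 K) × ln(85000/2.0×10⁵)
   = (2.478 kJ/mol)(-0.8557) = -2.12 kJ/mol
ΔG < 0, so the forward reaction is spontaneous (proceeds forward).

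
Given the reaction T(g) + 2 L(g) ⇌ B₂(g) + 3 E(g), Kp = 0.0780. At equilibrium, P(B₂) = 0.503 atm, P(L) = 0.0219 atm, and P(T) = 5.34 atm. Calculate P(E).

At equilibrium, Kp = P(B₂)·P(E)³ / (P(T)·P(L)²) = 0.0780.
(0.503)·(P(E))³ / ((5.34)·(0.0219)²) = 0.0780
P(E)³ = 3.97e-4 ⇒ P(E) = 0.0735 atm

P(E) = 0.0735 atm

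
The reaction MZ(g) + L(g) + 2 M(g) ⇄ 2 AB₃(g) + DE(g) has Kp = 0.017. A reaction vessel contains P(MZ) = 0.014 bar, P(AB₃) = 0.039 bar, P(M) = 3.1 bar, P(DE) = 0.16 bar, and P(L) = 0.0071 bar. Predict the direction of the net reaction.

reverse (toward reactants)

Qp = P(AB₃)²·P(DE) / (P(MZ)·P(L)·P(M)²) = (0.039)²·(0.16) / ((0.014)·(0.0071)·(3.1)²) = 0.25
Qp = 0.25 > Kp = 0.017, so the reverse reaction proceeds.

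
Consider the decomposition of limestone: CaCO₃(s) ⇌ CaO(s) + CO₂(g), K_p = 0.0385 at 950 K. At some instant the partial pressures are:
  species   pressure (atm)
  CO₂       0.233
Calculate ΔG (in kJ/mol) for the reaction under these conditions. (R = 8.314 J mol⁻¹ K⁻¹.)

(CaCO₃, CaO are pure solids — omitted from Q_p.)
Q_p = P(CO₂) = 0.233
ΔG = RT ln(Q_p/K_p) = (8.314 J mol⁻¹ K⁻¹)(950 K) × ln(0.233/0.0385)
   = (7.898 kJ/mol)(1.800) = 14.2 kJ/mol
ΔG > 0, so the forward reaction is non-spontaneous (proceeds in reverse).

ΔG = 14.2 kJ/mol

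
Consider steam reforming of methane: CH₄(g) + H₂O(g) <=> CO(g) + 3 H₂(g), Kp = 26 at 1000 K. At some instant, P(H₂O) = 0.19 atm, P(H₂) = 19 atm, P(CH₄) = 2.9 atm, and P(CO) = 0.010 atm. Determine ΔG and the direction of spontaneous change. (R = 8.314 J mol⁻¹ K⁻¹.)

ΔG = 13.0 kJ/mol; the forward reaction is non-spontaneous

Qp = P(CO)·P(H₂)³ / (P(CH₄)·P(H₂O)) = (0.010)·(19)³ / ((2.9)·(0.19)) = 124
ΔG = RT ln(Qp/Kp) = (8.314 J mol⁻¹ K⁻¹)(1000 K) × ln(124/26)
   = (8.314 kJ/mol)(1.562) = 13.0 kJ/mol
ΔG > 0, so the forward reaction is non-spontaneous (proceeds in reverse).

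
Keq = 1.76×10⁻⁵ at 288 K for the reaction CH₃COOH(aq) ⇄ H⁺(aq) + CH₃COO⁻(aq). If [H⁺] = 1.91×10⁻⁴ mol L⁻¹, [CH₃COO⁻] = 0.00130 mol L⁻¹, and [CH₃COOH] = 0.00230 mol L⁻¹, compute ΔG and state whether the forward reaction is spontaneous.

ΔG = 4.34 kJ/mol; the forward reaction is non-spontaneous

Q = [H⁺]·[CH₃COO⁻] / [CH₃COOH] = (1.91×10⁻⁴)·(0.00130) / (0.00230) = 1.08×10⁻⁴
ΔG = RT ln(Q/Keq) = (8.314 J mol⁻¹ K⁻¹)(288 K) × ln(1.08×10⁻⁴/1.76×10⁻⁵)
   = (2.394 kJ/mol)(1.814) = 4.34 kJ/mol
ΔG > 0, so the forward reaction is non-spontaneous (proceeds in reverse).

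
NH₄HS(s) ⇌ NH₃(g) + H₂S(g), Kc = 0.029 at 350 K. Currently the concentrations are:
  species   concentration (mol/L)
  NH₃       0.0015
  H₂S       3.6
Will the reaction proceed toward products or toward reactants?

(NH₄HS is a pure solid — omitted from Qc.)
Qc = [NH₃]·[H₂S] = (0.0015)·(3.6) = 0.0054
Qc = 0.0054 < Kc = 0.029, so the forward reaction proceeds.

forward (toward products)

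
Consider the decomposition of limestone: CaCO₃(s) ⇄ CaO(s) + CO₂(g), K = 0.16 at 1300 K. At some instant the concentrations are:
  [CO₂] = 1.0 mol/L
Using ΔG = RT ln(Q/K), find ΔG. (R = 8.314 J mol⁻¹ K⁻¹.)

ΔG = 19.8 kJ/mol

(CaCO₃, CaO are pure solids — omitted from Q.)
Q = [CO₂] = 1.00
ΔG = RT ln(Q/K) = (8.314 J mol⁻¹ K⁻¹)(1300 K) × ln(1.00/0.16)
   = (10.81 kJ/mol)(1.833) = 19.8 kJ/mol
ΔG > 0, so the forward reaction is non-spontaneous (proceeds in reverse).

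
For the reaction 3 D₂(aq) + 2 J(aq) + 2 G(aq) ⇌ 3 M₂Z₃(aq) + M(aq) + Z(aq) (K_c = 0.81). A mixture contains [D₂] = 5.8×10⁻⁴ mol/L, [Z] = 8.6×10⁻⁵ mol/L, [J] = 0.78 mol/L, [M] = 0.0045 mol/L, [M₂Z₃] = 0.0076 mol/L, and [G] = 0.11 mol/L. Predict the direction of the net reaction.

to the right

Q_c = [M₂Z₃]³·[M]·[Z] / ([D₂]³·[J]²·[G]²) = (0.0076)³·(0.0045)·(8.6×10⁻⁵) / ((5.8×10⁻⁴)³·(0.78)²·(0.11)²) = 0.12
Q_c = 0.12 < K_c = 0.81, so the forward reaction proceeds.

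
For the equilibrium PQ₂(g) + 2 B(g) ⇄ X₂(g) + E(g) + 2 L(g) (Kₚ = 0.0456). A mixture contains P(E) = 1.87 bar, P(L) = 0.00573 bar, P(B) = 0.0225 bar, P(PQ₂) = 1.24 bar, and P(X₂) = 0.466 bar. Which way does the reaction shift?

Qₚ = P(X₂)·P(E)·P(L)² / (P(PQ₂)·P(B)²) = (0.466)·(1.87)·(0.00573)² / ((1.24)·(0.0225)²) = 0.0456
Qₚ = 0.0456 = Kₚ, so the system is already at equilibrium.

no net change (already at equilibrium)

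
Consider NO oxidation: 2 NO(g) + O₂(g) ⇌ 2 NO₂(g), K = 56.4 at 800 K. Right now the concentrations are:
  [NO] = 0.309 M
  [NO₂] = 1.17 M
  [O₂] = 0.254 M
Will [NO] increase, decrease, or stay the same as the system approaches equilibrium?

stay the same

Q = [NO₂]² / ([NO]²·[O₂]) = (1.17)² / ((0.309)²·(0.254)) = 56.4
Q = 56.4 = K; the system is at equilibrium.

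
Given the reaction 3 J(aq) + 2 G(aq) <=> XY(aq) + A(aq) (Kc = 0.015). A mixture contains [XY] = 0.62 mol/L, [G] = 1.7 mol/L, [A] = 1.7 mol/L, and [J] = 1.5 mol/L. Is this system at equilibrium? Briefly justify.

Qc = [XY]·[A] / ([J]³·[G]²) = (0.62)·(1.7) / ((1.5)³·(1.7)²) = 0.11
Qc = 0.11 > Kc = 0.015: net reverse reaction.

no; Q > K, reaction proceeds in reverse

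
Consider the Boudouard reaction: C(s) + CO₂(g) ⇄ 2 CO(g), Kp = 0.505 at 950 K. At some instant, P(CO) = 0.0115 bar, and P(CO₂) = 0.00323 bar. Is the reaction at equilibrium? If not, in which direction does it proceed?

(C is a pure solid — omitted from Qp.)
Qp = P(CO)² / P(CO₂) = (0.0115)² / (0.00323) = 0.0409
Qp = 0.0409 < Kp = 0.505, so the forward reaction proceeds.

in the forward direction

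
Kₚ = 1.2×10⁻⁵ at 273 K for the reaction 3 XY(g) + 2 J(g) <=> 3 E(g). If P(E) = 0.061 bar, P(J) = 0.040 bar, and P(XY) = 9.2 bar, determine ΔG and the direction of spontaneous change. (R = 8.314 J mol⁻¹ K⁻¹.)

ΔG = 6.17 kJ/mol; the forward reaction is non-spontaneous

Qₚ = P(E)³ / (P(XY)³·P(J)²) = (0.061)³ / ((9.2)³·(0.040)²) = 1.82×10⁻⁴
ΔG = RT ln(Qₚ/Kₚ) = (8.314 J mol⁻¹ K⁻¹)(273 K) × ln(1.82×10⁻⁴/1.2×10⁻⁵)
   = (2.270 kJ/mol)(2.719) = 6.17 kJ/mol
ΔG > 0, so the forward reaction is non-spontaneous (proceeds in reverse).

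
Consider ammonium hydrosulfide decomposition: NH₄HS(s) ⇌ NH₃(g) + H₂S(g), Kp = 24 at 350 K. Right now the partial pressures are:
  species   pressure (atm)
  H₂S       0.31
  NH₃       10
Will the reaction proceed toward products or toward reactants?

to the right

(NH₄HS is a pure solid — omitted from Qp.)
Qp = P(NH₃)·P(H₂S) = (10)·(0.31) = 3.1
Qp = 3.1 < Kp = 24, so the forward reaction proceeds.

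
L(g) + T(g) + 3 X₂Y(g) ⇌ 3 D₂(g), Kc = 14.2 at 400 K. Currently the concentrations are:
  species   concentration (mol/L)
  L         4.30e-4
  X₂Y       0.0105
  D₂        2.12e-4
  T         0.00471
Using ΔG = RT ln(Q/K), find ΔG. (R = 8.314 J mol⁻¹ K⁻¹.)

Qc = [D₂]³ / ([L]·[T]·[X₂Y]³) = (2.12e-4)³ / ((4.30e-4)·(0.00471)·(0.0105)³) = 4.06
ΔG = RT ln(Qc/Kc) = (8.314 J mol⁻¹ K⁻¹)(400 K) × ln(4.06/14.2)
   = (3.326 kJ/mol)(-1.252) = -4.16 kJ/mol
ΔG < 0, so the forward reaction is spontaneous (proceeds forward).

ΔG = -4.16 kJ/mol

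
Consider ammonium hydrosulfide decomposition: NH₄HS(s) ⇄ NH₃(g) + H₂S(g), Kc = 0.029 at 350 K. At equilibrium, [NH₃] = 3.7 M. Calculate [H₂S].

(NH₄HS is a pure solid — omitted from Kc.)
At equilibrium, Kc = [NH₃]·[H₂S] = 0.029.
(3.7)·([H₂S]) = 0.029
[H₂S] = 0.00784 = 0.0078 M

[H₂S] = 0.0078 M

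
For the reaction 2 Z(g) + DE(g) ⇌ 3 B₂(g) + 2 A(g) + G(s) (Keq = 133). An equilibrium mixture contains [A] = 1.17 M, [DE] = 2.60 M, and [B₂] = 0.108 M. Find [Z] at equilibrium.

(G is a pure solid — omitted from Keq.)
At equilibrium, Keq = [B₂]³·[A]² / ([Z]²·[DE]) = 133.
(0.108)³·(1.17)² / (([Z])²·(2.60)) = 133
[Z]² = 4.99×10⁻⁶ ⇒ [Z] = 0.00223 M

[Z] = 0.00223 M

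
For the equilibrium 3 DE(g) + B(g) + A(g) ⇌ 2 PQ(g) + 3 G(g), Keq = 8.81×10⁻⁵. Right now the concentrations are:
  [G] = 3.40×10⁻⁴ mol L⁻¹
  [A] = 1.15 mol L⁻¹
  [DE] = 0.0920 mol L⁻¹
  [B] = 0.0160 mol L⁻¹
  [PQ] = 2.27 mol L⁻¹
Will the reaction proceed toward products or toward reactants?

in the forward direction

Q = [PQ]²·[G]³ / ([DE]³·[B]·[A]) = (2.27)²·(3.40×10⁻⁴)³ / ((0.0920)³·(0.0160)·(1.15)) = 1.41×10⁻⁵
Q = 1.41×10⁻⁵ < Keq = 8.81×10⁻⁵, so the forward reaction proceeds.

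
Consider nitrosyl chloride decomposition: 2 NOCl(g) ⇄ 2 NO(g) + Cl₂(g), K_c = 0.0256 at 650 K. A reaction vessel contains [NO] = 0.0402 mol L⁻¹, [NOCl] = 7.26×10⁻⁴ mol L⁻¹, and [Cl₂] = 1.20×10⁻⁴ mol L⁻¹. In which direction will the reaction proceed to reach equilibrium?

toward reactants

Q_c = [NO]²·[Cl₂] / [NOCl]² = (0.0402)²·(1.20×10⁻⁴) / (7.26×10⁻⁴)² = 0.368
Q_c = 0.368 > K_c = 0.0256, so the reverse reaction proceeds.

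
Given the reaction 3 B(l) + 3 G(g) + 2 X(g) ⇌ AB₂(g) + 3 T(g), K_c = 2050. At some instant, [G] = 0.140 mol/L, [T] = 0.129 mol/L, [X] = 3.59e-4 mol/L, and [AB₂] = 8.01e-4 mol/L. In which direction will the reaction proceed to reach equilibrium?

toward reactants

(B is a pure liquid — omitted from Q_c.)
Q_c = [AB₂]·[T]³ / ([G]³·[X]²) = (8.01e-4)·(0.129)³ / ((0.140)³·(3.59e-4)²) = 4860
Q_c = 4860 > K_c = 2050, so the reverse reaction proceeds.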